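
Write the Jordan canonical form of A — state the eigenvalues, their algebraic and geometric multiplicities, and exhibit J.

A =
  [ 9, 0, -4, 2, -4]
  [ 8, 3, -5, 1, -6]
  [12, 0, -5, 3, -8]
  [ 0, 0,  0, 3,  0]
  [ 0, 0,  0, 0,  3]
J_1(1) ⊕ J_3(3) ⊕ J_1(3)

The characteristic polynomial is
  det(x·I − A) = x^5 - 13*x^4 + 66*x^3 - 162*x^2 + 189*x - 81 = (x - 3)^4*(x - 1)

Eigenvalues and multiplicities (the geometric multiplicity of λ is n − rank(A − λI), which equals the number of Jordan blocks for λ):
  λ = 1: algebraic multiplicity = 1, geometric multiplicity = 1
  λ = 3: algebraic multiplicity = 4, geometric multiplicity = 2

Determining the block sizes for each eigenvalue:
  λ = 1: one block (gm = 1), so the single block has size am = 1 → block sizes [1]
  λ = 3: with am = 4 and gm = 2, the partition is not yet determined (e.g. several partitions of 4 into 2 parts exist). Let N = A − (3)·I. Computing rank(N^1) = 3, rank(N^2) = 2, rank(N^3) = 1; the number of blocks of size ≥ j is rank(N^{j−1}) − rank(N^j), giving [2, 1, 1]. So we have 1 block(s) of size 3, 1 block(s) of size 1 → block sizes [3, 1]

Assembling the blocks gives a Jordan form
J =
  [1, 0, 0, 0, 0]
  [0, 3, 1, 0, 0]
  [0, 0, 3, 1, 0]
  [0, 0, 0, 3, 0]
  [0, 0, 0, 0, 3]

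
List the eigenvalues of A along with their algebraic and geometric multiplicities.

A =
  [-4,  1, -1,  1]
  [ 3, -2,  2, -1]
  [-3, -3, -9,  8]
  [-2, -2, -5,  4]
λ = -5: alg = 1, geom = 1; λ = -2: alg = 3, geom = 1

Step 1 — factor the characteristic polynomial to read off the algebraic multiplicities:
  χ_A(x) = (x + 2)^3*(x + 5)

Step 2 — compute geometric multiplicities via the rank-nullity identity g(λ) = n − rank(A − λI):
  rank(A − (-5)·I) = 3, so dim ker(A − (-5)·I) = n − 3 = 1
  rank(A − (-2)·I) = 3, so dim ker(A − (-2)·I) = n − 3 = 1

Summary:
  λ = -5: algebraic multiplicity = 1, geometric multiplicity = 1
  λ = -2: algebraic multiplicity = 3, geometric multiplicity = 1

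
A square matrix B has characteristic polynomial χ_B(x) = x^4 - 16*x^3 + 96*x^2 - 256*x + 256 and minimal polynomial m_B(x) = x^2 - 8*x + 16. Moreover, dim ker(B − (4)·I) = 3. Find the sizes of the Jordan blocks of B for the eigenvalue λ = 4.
Block sizes for λ = 4: [2, 1, 1]

Step 1 — from the characteristic polynomial, algebraic multiplicity of λ = 4 is 4. From dim ker(B − (4)·I) = 3, there are exactly 3 Jordan blocks for λ = 4.
Step 2 — from the minimal polynomial, the factor (x − 4)^2 tells us the largest block for λ = 4 has size 2.
Step 3 — with total size 4, 3 blocks, and largest block 2, the block sizes (in nonincreasing order) are [2, 1, 1].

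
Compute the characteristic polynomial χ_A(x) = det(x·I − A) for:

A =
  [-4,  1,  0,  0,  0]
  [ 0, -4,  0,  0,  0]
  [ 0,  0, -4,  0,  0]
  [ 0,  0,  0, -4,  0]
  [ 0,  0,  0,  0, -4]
x^5 + 20*x^4 + 160*x^3 + 640*x^2 + 1280*x + 1024

Expanding det(x·I − A) (e.g. by cofactor expansion or by noting that A is similar to its Jordan form J, which has the same characteristic polynomial as A) gives
  χ_A(x) = x^5 + 20*x^4 + 160*x^3 + 640*x^2 + 1280*x + 1024
which factors as (x + 4)^5. The eigenvalues (with algebraic multiplicities) are λ = -4 with multiplicity 5.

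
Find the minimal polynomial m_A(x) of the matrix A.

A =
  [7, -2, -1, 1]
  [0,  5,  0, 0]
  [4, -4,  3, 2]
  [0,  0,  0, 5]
x^2 - 10*x + 25

The characteristic polynomial is χ_A(x) = (x - 5)^4, so the eigenvalues are known. The minimal polynomial is
  m_A(x) = Π_λ (x − λ)^{k_λ}
where k_λ is the size of the *largest* Jordan block for λ (equivalently, the smallest k with (A − λI)^k v = 0 for every generalised eigenvector v of λ).

  λ = 5: largest Jordan block has size 2, contributing (x − 5)^2

So m_A(x) = (x - 5)^2 = x^2 - 10*x + 25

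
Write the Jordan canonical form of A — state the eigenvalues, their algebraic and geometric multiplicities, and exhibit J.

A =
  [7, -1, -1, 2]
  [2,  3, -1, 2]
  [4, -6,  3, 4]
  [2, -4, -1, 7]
J_3(5) ⊕ J_1(5)

The characteristic polynomial is
  det(x·I − A) = x^4 - 20*x^3 + 150*x^2 - 500*x + 625 = (x - 5)^4

Eigenvalues and multiplicities (the geometric multiplicity of λ is n − rank(A − λI), which equals the number of Jordan blocks for λ):
  λ = 5: algebraic multiplicity = 4, geometric multiplicity = 2

Determining the block sizes for each eigenvalue:
  λ = 5: with am = 4 and gm = 2, the partition is not yet determined (e.g. several partitions of 4 into 2 parts exist). Let N = A − (5)·I. Computing rank(N^1) = 2, rank(N^2) = 1, rank(N^3) = 0; the number of blocks of size ≥ j is rank(N^{j−1}) − rank(N^j), giving [2, 1, 1]. So we have 1 block(s) of size 3, 1 block(s) of size 1 → block sizes [3, 1]

Assembling the blocks gives a Jordan form
J =
  [5, 1, 0, 0]
  [0, 5, 1, 0]
  [0, 0, 5, 0]
  [0, 0, 0, 5]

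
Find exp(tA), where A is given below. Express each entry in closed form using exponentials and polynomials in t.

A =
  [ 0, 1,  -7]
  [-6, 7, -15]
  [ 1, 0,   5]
e^{tA} =
  [3*t^2*exp(4*t)/2 - 4*t*exp(4*t) + exp(4*t), -t^2*exp(4*t)/2 + t*exp(4*t), 3*t^2*exp(4*t) - 7*t*exp(4*t)]
  [-9*t^2*exp(4*t)/2 - 6*t*exp(4*t), 3*t^2*exp(4*t)/2 + 3*t*exp(4*t) + exp(4*t), -9*t^2*exp(4*t) - 15*t*exp(4*t)]
  [-3*t^2*exp(4*t)/2 + t*exp(4*t), t^2*exp(4*t)/2, -3*t^2*exp(4*t) + t*exp(4*t) + exp(4*t)]

Strategy: write A = P · J · P⁻¹ where J is a Jordan canonical form, so e^{tA} = P · e^{tJ} · P⁻¹, and e^{tJ} can be computed block-by-block.

A has Jordan form
J =
  [4, 1, 0]
  [0, 4, 1]
  [0, 0, 4]
(up to reordering of blocks).

Per-block formulas:
  For a 3×3 Jordan block J_3(4): exp(t · J_3(4)) = e^(4t)·(I + t·N + (t^2/2)·N^2), where N is the 3×3 nilpotent shift.

After assembling e^{tJ} and conjugating by P, we get:

e^{tA} =
  [3*t^2*exp(4*t)/2 - 4*t*exp(4*t) + exp(4*t), -t^2*exp(4*t)/2 + t*exp(4*t), 3*t^2*exp(4*t) - 7*t*exp(4*t)]
  [-9*t^2*exp(4*t)/2 - 6*t*exp(4*t), 3*t^2*exp(4*t)/2 + 3*t*exp(4*t) + exp(4*t), -9*t^2*exp(4*t) - 15*t*exp(4*t)]
  [-3*t^2*exp(4*t)/2 + t*exp(4*t), t^2*exp(4*t)/2, -3*t^2*exp(4*t) + t*exp(4*t) + exp(4*t)]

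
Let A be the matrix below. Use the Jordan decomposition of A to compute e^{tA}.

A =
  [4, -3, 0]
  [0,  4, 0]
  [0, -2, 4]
e^{tA} =
  [exp(4*t), -3*t*exp(4*t), 0]
  [0, exp(4*t), 0]
  [0, -2*t*exp(4*t), exp(4*t)]

Strategy: write A = P · J · P⁻¹ where J is a Jordan canonical form, so e^{tA} = P · e^{tJ} · P⁻¹, and e^{tJ} can be computed block-by-block.

A has Jordan form
J =
  [4, 1, 0]
  [0, 4, 0]
  [0, 0, 4]
(up to reordering of blocks).

Per-block formulas:
  For a 1×1 block at λ = 4: exp(t · [4]) = [e^(4t)].
  For a 2×2 Jordan block J_2(4): exp(t · J_2(4)) = e^(4t)·(I + t·N), where N is the 2×2 nilpotent shift.

After assembling e^{tJ} and conjugating by P, we get:

e^{tA} =
  [exp(4*t), -3*t*exp(4*t), 0]
  [0, exp(4*t), 0]
  [0, -2*t*exp(4*t), exp(4*t)]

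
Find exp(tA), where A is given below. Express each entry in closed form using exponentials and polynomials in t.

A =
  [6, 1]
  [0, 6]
e^{tA} =
  [exp(6*t), t*exp(6*t)]
  [0, exp(6*t)]

Strategy: write A = P · J · P⁻¹ where J is a Jordan canonical form, so e^{tA} = P · e^{tJ} · P⁻¹, and e^{tJ} can be computed block-by-block.

A has Jordan form
J =
  [6, 1]
  [0, 6]
(up to reordering of blocks).

Per-block formulas:
  For a 2×2 Jordan block J_2(6): exp(t · J_2(6)) = e^(6t)·(I + t·N), where N is the 2×2 nilpotent shift.

After assembling e^{tJ} and conjugating by P, we get:

e^{tA} =
  [exp(6*t), t*exp(6*t)]
  [0, exp(6*t)]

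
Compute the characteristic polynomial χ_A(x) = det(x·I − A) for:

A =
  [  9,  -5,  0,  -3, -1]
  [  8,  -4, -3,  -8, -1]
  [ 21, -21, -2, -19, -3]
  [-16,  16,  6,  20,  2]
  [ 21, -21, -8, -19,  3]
x^5 - 26*x^4 + 268*x^3 - 1368*x^2 + 3456*x - 3456

Expanding det(x·I − A) (e.g. by cofactor expansion or by noting that A is similar to its Jordan form J, which has the same characteristic polynomial as A) gives
  χ_A(x) = x^5 - 26*x^4 + 268*x^3 - 1368*x^2 + 3456*x - 3456
which factors as (x - 6)^3*(x - 4)^2. The eigenvalues (with algebraic multiplicities) are λ = 4 with multiplicity 2, λ = 6 with multiplicity 3.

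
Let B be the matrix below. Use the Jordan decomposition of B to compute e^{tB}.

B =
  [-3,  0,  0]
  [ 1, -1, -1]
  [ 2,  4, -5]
e^{tB} =
  [exp(-3*t), 0, 0]
  [t*exp(-3*t), 2*t*exp(-3*t) + exp(-3*t), -t*exp(-3*t)]
  [2*t*exp(-3*t), 4*t*exp(-3*t), -2*t*exp(-3*t) + exp(-3*t)]

Strategy: write B = P · J · P⁻¹ where J is a Jordan canonical form, so e^{tB} = P · e^{tJ} · P⁻¹, and e^{tJ} can be computed block-by-block.

B has Jordan form
J =
  [-3,  1,  0]
  [ 0, -3,  0]
  [ 0,  0, -3]
(up to reordering of blocks).

Per-block formulas:
  For a 2×2 Jordan block J_2(-3): exp(t · J_2(-3)) = e^(-3t)·(I + t·N), where N is the 2×2 nilpotent shift.
  For a 1×1 block at λ = -3: exp(t · [-3]) = [e^(-3t)].

After assembling e^{tJ} and conjugating by P, we get:

e^{tB} =
  [exp(-3*t), 0, 0]
  [t*exp(-3*t), 2*t*exp(-3*t) + exp(-3*t), -t*exp(-3*t)]
  [2*t*exp(-3*t), 4*t*exp(-3*t), -2*t*exp(-3*t) + exp(-3*t)]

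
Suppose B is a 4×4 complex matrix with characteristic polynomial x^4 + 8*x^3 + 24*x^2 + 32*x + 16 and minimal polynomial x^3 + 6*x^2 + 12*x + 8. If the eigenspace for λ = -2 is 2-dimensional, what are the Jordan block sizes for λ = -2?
Block sizes for λ = -2: [3, 1]

Step 1 — from the characteristic polynomial, algebraic multiplicity of λ = -2 is 4. From dim ker(B − (-2)·I) = 2, there are exactly 2 Jordan blocks for λ = -2.
Step 2 — from the minimal polynomial, the factor (x + 2)^3 tells us the largest block for λ = -2 has size 3.
Step 3 — with total size 4, 2 blocks, and largest block 3, the block sizes (in nonincreasing order) are [3, 1].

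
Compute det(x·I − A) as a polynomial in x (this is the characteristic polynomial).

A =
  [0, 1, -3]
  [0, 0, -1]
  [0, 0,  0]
x^3

Expanding det(x·I − A) (e.g. by cofactor expansion or by noting that A is similar to its Jordan form J, which has the same characteristic polynomial as A) gives
  χ_A(x) = x^3
which factors as x^3. The eigenvalues (with algebraic multiplicities) are λ = 0 with multiplicity 3.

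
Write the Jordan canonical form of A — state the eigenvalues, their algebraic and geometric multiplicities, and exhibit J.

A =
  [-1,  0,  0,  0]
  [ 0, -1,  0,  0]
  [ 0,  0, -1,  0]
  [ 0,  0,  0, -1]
J_1(-1) ⊕ J_1(-1) ⊕ J_1(-1) ⊕ J_1(-1)

The characteristic polynomial is
  det(x·I − A) = x^4 + 4*x^3 + 6*x^2 + 4*x + 1 = (x + 1)^4

Eigenvalues and multiplicities (the geometric multiplicity of λ is n − rank(A − λI), which equals the number of Jordan blocks for λ):
  λ = -1: algebraic multiplicity = 4, geometric multiplicity = 4

Determining the block sizes for each eigenvalue:
  λ = -1: gm = am = 4, so every block has size 1 → block sizes [1, 1, 1, 1]

Assembling the blocks gives a Jordan form
J =
  [-1,  0,  0,  0]
  [ 0, -1,  0,  0]
  [ 0,  0, -1,  0]
  [ 0,  0,  0, -1]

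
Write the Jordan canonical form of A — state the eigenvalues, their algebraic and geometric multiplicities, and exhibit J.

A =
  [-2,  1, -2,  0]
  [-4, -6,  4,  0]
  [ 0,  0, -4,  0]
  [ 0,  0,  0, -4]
J_2(-4) ⊕ J_1(-4) ⊕ J_1(-4)

The characteristic polynomial is
  det(x·I − A) = x^4 + 16*x^3 + 96*x^2 + 256*x + 256 = (x + 4)^4

Eigenvalues and multiplicities (the geometric multiplicity of λ is n − rank(A − λI), which equals the number of Jordan blocks for λ):
  λ = -4: algebraic multiplicity = 4, geometric multiplicity = 3

Determining the block sizes for each eigenvalue:
  λ = -4: 3 blocks summing to 4 forces exactly one block of size 2 and the rest size 1 → block sizes [2, 1, 1]

Assembling the blocks gives a Jordan form
J =
  [-4,  1,  0,  0]
  [ 0, -4,  0,  0]
  [ 0,  0, -4,  0]
  [ 0,  0,  0, -4]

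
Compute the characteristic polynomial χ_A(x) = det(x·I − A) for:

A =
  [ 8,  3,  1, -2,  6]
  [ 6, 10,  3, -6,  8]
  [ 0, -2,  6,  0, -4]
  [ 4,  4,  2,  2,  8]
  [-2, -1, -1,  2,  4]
x^5 - 30*x^4 + 360*x^3 - 2160*x^2 + 6480*x - 7776

Expanding det(x·I − A) (e.g. by cofactor expansion or by noting that A is similar to its Jordan form J, which has the same characteristic polynomial as A) gives
  χ_A(x) = x^5 - 30*x^4 + 360*x^3 - 2160*x^2 + 6480*x - 7776
which factors as (x - 6)^5. The eigenvalues (with algebraic multiplicities) are λ = 6 with multiplicity 5.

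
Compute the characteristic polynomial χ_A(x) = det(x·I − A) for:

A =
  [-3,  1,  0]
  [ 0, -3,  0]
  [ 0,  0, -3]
x^3 + 9*x^2 + 27*x + 27

Expanding det(x·I − A) (e.g. by cofactor expansion or by noting that A is similar to its Jordan form J, which has the same characteristic polynomial as A) gives
  χ_A(x) = x^3 + 9*x^2 + 27*x + 27
which factors as (x + 3)^3. The eigenvalues (with algebraic multiplicities) are λ = -3 with multiplicity 3.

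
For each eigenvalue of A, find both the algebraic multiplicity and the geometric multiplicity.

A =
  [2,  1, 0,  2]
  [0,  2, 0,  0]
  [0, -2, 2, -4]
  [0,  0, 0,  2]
λ = 2: alg = 4, geom = 3

Step 1 — factor the characteristic polynomial to read off the algebraic multiplicities:
  χ_A(x) = (x - 2)^4

Step 2 — compute geometric multiplicities via the rank-nullity identity g(λ) = n − rank(A − λI):
  rank(A − (2)·I) = 1, so dim ker(A − (2)·I) = n − 1 = 3

Summary:
  λ = 2: algebraic multiplicity = 4, geometric multiplicity = 3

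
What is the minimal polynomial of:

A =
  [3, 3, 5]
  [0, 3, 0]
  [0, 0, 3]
x^2 - 6*x + 9

The characteristic polynomial is χ_A(x) = (x - 3)^3, so the eigenvalues are known. The minimal polynomial is
  m_A(x) = Π_λ (x − λ)^{k_λ}
where k_λ is the size of the *largest* Jordan block for λ (equivalently, the smallest k with (A − λI)^k v = 0 for every generalised eigenvector v of λ).

  λ = 3: largest Jordan block has size 2, contributing (x − 3)^2

So m_A(x) = (x - 3)^2 = x^2 - 6*x + 9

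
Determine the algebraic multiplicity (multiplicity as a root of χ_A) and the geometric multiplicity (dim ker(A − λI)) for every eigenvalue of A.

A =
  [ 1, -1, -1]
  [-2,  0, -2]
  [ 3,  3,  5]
λ = 2: alg = 3, geom = 2

Step 1 — factor the characteristic polynomial to read off the algebraic multiplicities:
  χ_A(x) = (x - 2)^3

Step 2 — compute geometric multiplicities via the rank-nullity identity g(λ) = n − rank(A − λI):
  rank(A − (2)·I) = 1, so dim ker(A − (2)·I) = n − 1 = 2

Summary:
  λ = 2: algebraic multiplicity = 3, geometric multiplicity = 2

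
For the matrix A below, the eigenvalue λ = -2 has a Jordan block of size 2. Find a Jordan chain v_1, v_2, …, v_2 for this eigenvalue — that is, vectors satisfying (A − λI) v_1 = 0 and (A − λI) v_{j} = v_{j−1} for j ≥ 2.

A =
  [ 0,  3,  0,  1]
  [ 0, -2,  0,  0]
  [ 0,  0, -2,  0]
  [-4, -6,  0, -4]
A Jordan chain for λ = -2 of length 2:
v_1 = (2, 0, 0, -4)ᵀ
v_2 = (1, 0, 0, 0)ᵀ

Let N = A − (-2)·I. We want v_2 with N^2 v_2 = 0 but N^1 v_2 ≠ 0; then v_{j-1} := N · v_j for j = 2, …, 2.

Pick v_2 = (1, 0, 0, 0)ᵀ.
Then v_1 = N · v_2 = (2, 0, 0, -4)ᵀ.

Sanity check: (A − (-2)·I) v_1 = (0, 0, 0, 0)ᵀ = 0. ✓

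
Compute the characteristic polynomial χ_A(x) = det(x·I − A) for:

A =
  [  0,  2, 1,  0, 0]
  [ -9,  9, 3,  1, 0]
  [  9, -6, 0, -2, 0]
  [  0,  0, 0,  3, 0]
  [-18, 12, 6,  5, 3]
x^5 - 15*x^4 + 90*x^3 - 270*x^2 + 405*x - 243

Expanding det(x·I − A) (e.g. by cofactor expansion or by noting that A is similar to its Jordan form J, which has the same characteristic polynomial as A) gives
  χ_A(x) = x^5 - 15*x^4 + 90*x^3 - 270*x^2 + 405*x - 243
which factors as (x - 3)^5. The eigenvalues (with algebraic multiplicities) are λ = 3 with multiplicity 5.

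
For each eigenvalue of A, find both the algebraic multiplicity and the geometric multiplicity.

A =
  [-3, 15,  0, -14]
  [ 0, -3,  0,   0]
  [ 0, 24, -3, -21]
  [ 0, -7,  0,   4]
λ = -3: alg = 3, geom = 2; λ = 4: alg = 1, geom = 1

Step 1 — factor the characteristic polynomial to read off the algebraic multiplicities:
  χ_A(x) = (x - 4)*(x + 3)^3

Step 2 — compute geometric multiplicities via the rank-nullity identity g(λ) = n − rank(A − λI):
  rank(A − (-3)·I) = 2, so dim ker(A − (-3)·I) = n − 2 = 2
  rank(A − (4)·I) = 3, so dim ker(A − (4)·I) = n − 3 = 1

Summary:
  λ = -3: algebraic multiplicity = 3, geometric multiplicity = 2
  λ = 4: algebraic multiplicity = 1, geometric multiplicity = 1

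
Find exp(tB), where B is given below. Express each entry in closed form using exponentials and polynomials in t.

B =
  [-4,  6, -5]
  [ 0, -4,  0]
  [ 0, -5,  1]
e^{tB} =
  [exp(-4*t), t*exp(-4*t) + exp(t) - exp(-4*t), -exp(t) + exp(-4*t)]
  [0, exp(-4*t), 0]
  [0, -exp(t) + exp(-4*t), exp(t)]

Strategy: write B = P · J · P⁻¹ where J is a Jordan canonical form, so e^{tB} = P · e^{tJ} · P⁻¹, and e^{tJ} can be computed block-by-block.

B has Jordan form
J =
  [-4,  1, 0]
  [ 0, -4, 0]
  [ 0,  0, 1]
(up to reordering of blocks).

Per-block formulas:
  For a 1×1 block at λ = 1: exp(t · [1]) = [e^(1t)].
  For a 2×2 Jordan block J_2(-4): exp(t · J_2(-4)) = e^(-4t)·(I + t·N), where N is the 2×2 nilpotent shift.

After assembling e^{tJ} and conjugating by P, we get:

e^{tB} =
  [exp(-4*t), t*exp(-4*t) + exp(t) - exp(-4*t), -exp(t) + exp(-4*t)]
  [0, exp(-4*t), 0]
  [0, -exp(t) + exp(-4*t), exp(t)]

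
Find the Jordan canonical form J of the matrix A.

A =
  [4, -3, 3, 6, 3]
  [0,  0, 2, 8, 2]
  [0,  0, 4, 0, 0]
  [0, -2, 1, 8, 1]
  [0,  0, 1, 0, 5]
J_2(4) ⊕ J_1(4) ⊕ J_1(4) ⊕ J_1(5)

The characteristic polynomial is
  det(x·I − A) = x^5 - 21*x^4 + 176*x^3 - 736*x^2 + 1536*x - 1280 = (x - 5)*(x - 4)^4

Eigenvalues and multiplicities (the geometric multiplicity of λ is n − rank(A − λI), which equals the number of Jordan blocks for λ):
  λ = 4: algebraic multiplicity = 4, geometric multiplicity = 3
  λ = 5: algebraic multiplicity = 1, geometric multiplicity = 1

Determining the block sizes for each eigenvalue:
  λ = 4: 3 blocks summing to 4 forces exactly one block of size 2 and the rest size 1 → block sizes [2, 1, 1]
  λ = 5: one block (gm = 1), so the single block has size am = 1 → block sizes [1]

Assembling the blocks gives a Jordan form
J =
  [4, 1, 0, 0, 0]
  [0, 4, 0, 0, 0]
  [0, 0, 4, 0, 0]
  [0, 0, 0, 4, 0]
  [0, 0, 0, 0, 5]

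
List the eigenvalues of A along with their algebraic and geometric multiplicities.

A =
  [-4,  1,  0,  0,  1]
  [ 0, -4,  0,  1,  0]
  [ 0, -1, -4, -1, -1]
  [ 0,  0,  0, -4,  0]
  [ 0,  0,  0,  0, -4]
λ = -4: alg = 5, geom = 3

Step 1 — factor the characteristic polynomial to read off the algebraic multiplicities:
  χ_A(x) = (x + 4)^5

Step 2 — compute geometric multiplicities via the rank-nullity identity g(λ) = n − rank(A − λI):
  rank(A − (-4)·I) = 2, so dim ker(A − (-4)·I) = n − 2 = 3

Summary:
  λ = -4: algebraic multiplicity = 5, geometric multiplicity = 3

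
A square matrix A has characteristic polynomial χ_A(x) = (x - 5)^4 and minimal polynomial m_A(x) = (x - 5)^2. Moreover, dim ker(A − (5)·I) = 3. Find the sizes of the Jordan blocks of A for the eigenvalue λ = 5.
Block sizes for λ = 5: [2, 1, 1]

Step 1 — from the characteristic polynomial, algebraic multiplicity of λ = 5 is 4. From dim ker(A − (5)·I) = 3, there are exactly 3 Jordan blocks for λ = 5.
Step 2 — from the minimal polynomial, the factor (x − 5)^2 tells us the largest block for λ = 5 has size 2.
Step 3 — with total size 4, 3 blocks, and largest block 2, the block sizes (in nonincreasing order) are [2, 1, 1].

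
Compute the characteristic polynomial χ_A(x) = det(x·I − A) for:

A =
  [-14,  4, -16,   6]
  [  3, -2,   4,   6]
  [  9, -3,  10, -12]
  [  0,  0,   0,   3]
x^4 + 3*x^3 - 6*x^2 - 28*x - 24

Expanding det(x·I − A) (e.g. by cofactor expansion or by noting that A is similar to its Jordan form J, which has the same characteristic polynomial as A) gives
  χ_A(x) = x^4 + 3*x^3 - 6*x^2 - 28*x - 24
which factors as (x - 3)*(x + 2)^3. The eigenvalues (with algebraic multiplicities) are λ = -2 with multiplicity 3, λ = 3 with multiplicity 1.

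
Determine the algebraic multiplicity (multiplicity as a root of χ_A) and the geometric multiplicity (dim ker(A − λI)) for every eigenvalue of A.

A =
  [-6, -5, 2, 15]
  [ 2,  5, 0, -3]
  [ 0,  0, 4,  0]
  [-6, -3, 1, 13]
λ = 4: alg = 4, geom = 2

Step 1 — factor the characteristic polynomial to read off the algebraic multiplicities:
  χ_A(x) = (x - 4)^4

Step 2 — compute geometric multiplicities via the rank-nullity identity g(λ) = n − rank(A − λI):
  rank(A − (4)·I) = 2, so dim ker(A − (4)·I) = n − 2 = 2

Summary:
  λ = 4: algebraic multiplicity = 4, geometric multiplicity = 2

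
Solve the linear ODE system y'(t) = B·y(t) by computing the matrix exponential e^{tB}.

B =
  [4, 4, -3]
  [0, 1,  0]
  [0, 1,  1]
e^{tB} =
  [exp(4*t), t*exp(t) + exp(4*t) - exp(t), -exp(4*t) + exp(t)]
  [0, exp(t), 0]
  [0, t*exp(t), exp(t)]

Strategy: write B = P · J · P⁻¹ where J is a Jordan canonical form, so e^{tB} = P · e^{tJ} · P⁻¹, and e^{tJ} can be computed block-by-block.

B has Jordan form
J =
  [1, 1, 0]
  [0, 1, 0]
  [0, 0, 4]
(up to reordering of blocks).

Per-block formulas:
  For a 1×1 block at λ = 4: exp(t · [4]) = [e^(4t)].
  For a 2×2 Jordan block J_2(1): exp(t · J_2(1)) = e^(1t)·(I + t·N), where N is the 2×2 nilpotent shift.

After assembling e^{tJ} and conjugating by P, we get:

e^{tB} =
  [exp(4*t), t*exp(t) + exp(4*t) - exp(t), -exp(4*t) + exp(t)]
  [0, exp(t), 0]
  [0, t*exp(t), exp(t)]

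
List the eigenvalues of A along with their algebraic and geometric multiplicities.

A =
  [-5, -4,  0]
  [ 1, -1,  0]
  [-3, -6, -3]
λ = -3: alg = 3, geom = 2

Step 1 — factor the characteristic polynomial to read off the algebraic multiplicities:
  χ_A(x) = (x + 3)^3

Step 2 — compute geometric multiplicities via the rank-nullity identity g(λ) = n − rank(A − λI):
  rank(A − (-3)·I) = 1, so dim ker(A − (-3)·I) = n − 1 = 2

Summary:
  λ = -3: algebraic multiplicity = 3, geometric multiplicity = 2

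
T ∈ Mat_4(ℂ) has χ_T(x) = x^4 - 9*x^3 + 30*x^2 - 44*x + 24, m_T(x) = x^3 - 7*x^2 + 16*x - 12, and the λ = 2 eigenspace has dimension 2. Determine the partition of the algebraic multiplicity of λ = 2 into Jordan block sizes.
Block sizes for λ = 2: [2, 1]

Step 1 — from the characteristic polynomial, algebraic multiplicity of λ = 2 is 3. From dim ker(T − (2)·I) = 2, there are exactly 2 Jordan blocks for λ = 2.
Step 2 — from the minimal polynomial, the factor (x − 2)^2 tells us the largest block for λ = 2 has size 2.
Step 3 — with total size 3, 2 blocks, and largest block 2, the block sizes (in nonincreasing order) are [2, 1].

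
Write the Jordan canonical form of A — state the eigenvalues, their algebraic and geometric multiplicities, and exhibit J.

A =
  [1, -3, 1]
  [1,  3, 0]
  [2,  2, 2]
J_3(2)

The characteristic polynomial is
  det(x·I − A) = x^3 - 6*x^2 + 12*x - 8 = (x - 2)^3

Eigenvalues and multiplicities (the geometric multiplicity of λ is n − rank(A − λI), which equals the number of Jordan blocks for λ):
  λ = 2: algebraic multiplicity = 3, geometric multiplicity = 1

Determining the block sizes for each eigenvalue:
  λ = 2: one block (gm = 1), so the single block has size am = 3 → block sizes [3]

Assembling the blocks gives a Jordan form
J =
  [2, 1, 0]
  [0, 2, 1]
  [0, 0, 2]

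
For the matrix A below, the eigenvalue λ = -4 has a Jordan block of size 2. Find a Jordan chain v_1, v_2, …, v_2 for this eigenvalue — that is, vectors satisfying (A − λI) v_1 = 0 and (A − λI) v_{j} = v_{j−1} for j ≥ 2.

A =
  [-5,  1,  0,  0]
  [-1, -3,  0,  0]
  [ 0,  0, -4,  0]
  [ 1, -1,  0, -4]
A Jordan chain for λ = -4 of length 2:
v_1 = (-1, -1, 0, 1)ᵀ
v_2 = (1, 0, 0, 0)ᵀ

Let N = A − (-4)·I. We want v_2 with N^2 v_2 = 0 but N^1 v_2 ≠ 0; then v_{j-1} := N · v_j for j = 2, …, 2.

Pick v_2 = (1, 0, 0, 0)ᵀ.
Then v_1 = N · v_2 = (-1, -1, 0, 1)ᵀ.

Sanity check: (A − (-4)·I) v_1 = (0, 0, 0, 0)ᵀ = 0. ✓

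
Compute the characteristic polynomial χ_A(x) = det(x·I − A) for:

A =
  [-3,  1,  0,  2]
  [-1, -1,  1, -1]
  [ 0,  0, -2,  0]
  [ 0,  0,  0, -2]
x^4 + 8*x^3 + 24*x^2 + 32*x + 16

Expanding det(x·I − A) (e.g. by cofactor expansion or by noting that A is similar to its Jordan form J, which has the same characteristic polynomial as A) gives
  χ_A(x) = x^4 + 8*x^3 + 24*x^2 + 32*x + 16
which factors as (x + 2)^4. The eigenvalues (with algebraic multiplicities) are λ = -2 with multiplicity 4.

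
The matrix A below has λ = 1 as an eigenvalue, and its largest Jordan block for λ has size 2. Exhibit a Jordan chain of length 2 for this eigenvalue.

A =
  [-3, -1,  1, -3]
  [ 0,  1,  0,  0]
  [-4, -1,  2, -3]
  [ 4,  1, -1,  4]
A Jordan chain for λ = 1 of length 2:
v_1 = (-4, 0, -4, 4)ᵀ
v_2 = (1, 0, 0, 0)ᵀ

Let N = A − (1)·I. We want v_2 with N^2 v_2 = 0 but N^1 v_2 ≠ 0; then v_{j-1} := N · v_j for j = 2, …, 2.

Pick v_2 = (1, 0, 0, 0)ᵀ.
Then v_1 = N · v_2 = (-4, 0, -4, 4)ᵀ.

Sanity check: (A − (1)·I) v_1 = (0, 0, 0, 0)ᵀ = 0. ✓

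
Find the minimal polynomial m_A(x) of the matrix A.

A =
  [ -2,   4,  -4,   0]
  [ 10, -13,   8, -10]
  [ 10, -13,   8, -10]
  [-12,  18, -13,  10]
x^4 - 3*x^3 - 10*x^2

The characteristic polynomial is χ_A(x) = x^2*(x - 5)*(x + 2), so the eigenvalues are known. The minimal polynomial is
  m_A(x) = Π_λ (x − λ)^{k_λ}
where k_λ is the size of the *largest* Jordan block for λ (equivalently, the smallest k with (A − λI)^k v = 0 for every generalised eigenvector v of λ).

  λ = -2: largest Jordan block has size 1, contributing (x + 2)
  λ = 0: largest Jordan block has size 2, contributing (x − 0)^2
  λ = 5: largest Jordan block has size 1, contributing (x − 5)

So m_A(x) = x^2*(x - 5)*(x + 2) = x^4 - 3*x^3 - 10*x^2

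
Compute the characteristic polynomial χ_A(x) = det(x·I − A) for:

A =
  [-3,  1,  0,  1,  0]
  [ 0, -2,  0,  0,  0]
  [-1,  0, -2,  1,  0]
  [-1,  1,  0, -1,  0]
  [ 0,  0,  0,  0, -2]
x^5 + 10*x^4 + 40*x^3 + 80*x^2 + 80*x + 32

Expanding det(x·I − A) (e.g. by cofactor expansion or by noting that A is similar to its Jordan form J, which has the same characteristic polynomial as A) gives
  χ_A(x) = x^5 + 10*x^4 + 40*x^3 + 80*x^2 + 80*x + 32
which factors as (x + 2)^5. The eigenvalues (with algebraic multiplicities) are λ = -2 with multiplicity 5.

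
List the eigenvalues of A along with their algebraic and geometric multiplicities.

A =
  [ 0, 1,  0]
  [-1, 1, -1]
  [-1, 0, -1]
λ = 0: alg = 3, geom = 1

Step 1 — factor the characteristic polynomial to read off the algebraic multiplicities:
  χ_A(x) = x^3

Step 2 — compute geometric multiplicities via the rank-nullity identity g(λ) = n − rank(A − λI):
  rank(A − (0)·I) = 2, so dim ker(A − (0)·I) = n − 2 = 1

Summary:
  λ = 0: algebraic multiplicity = 3, geometric multiplicity = 1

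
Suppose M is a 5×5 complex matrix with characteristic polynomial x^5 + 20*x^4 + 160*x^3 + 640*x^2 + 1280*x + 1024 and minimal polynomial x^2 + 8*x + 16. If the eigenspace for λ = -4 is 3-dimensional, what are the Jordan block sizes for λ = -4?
Block sizes for λ = -4: [2, 2, 1]

Step 1 — from the characteristic polynomial, algebraic multiplicity of λ = -4 is 5. From dim ker(M − (-4)·I) = 3, there are exactly 3 Jordan blocks for λ = -4.
Step 2 — from the minimal polynomial, the factor (x + 4)^2 tells us the largest block for λ = -4 has size 2.
Step 3 — with total size 5, 3 blocks, and largest block 2, the block sizes (in nonincreasing order) are [2, 2, 1].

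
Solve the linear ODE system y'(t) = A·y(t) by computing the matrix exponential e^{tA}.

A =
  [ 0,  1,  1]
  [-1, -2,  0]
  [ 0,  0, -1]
e^{tA} =
  [t*exp(-t) + exp(-t), t*exp(-t), t^2*exp(-t)/2 + t*exp(-t)]
  [-t*exp(-t), -t*exp(-t) + exp(-t), -t^2*exp(-t)/2]
  [0, 0, exp(-t)]

Strategy: write A = P · J · P⁻¹ where J is a Jordan canonical form, so e^{tA} = P · e^{tJ} · P⁻¹, and e^{tJ} can be computed block-by-block.

A has Jordan form
J =
  [-1,  1,  0]
  [ 0, -1,  1]
  [ 0,  0, -1]
(up to reordering of blocks).

Per-block formulas:
  For a 3×3 Jordan block J_3(-1): exp(t · J_3(-1)) = e^(-1t)·(I + t·N + (t^2/2)·N^2), where N is the 3×3 nilpotent shift.

After assembling e^{tJ} and conjugating by P, we get:

e^{tA} =
  [t*exp(-t) + exp(-t), t*exp(-t), t^2*exp(-t)/2 + t*exp(-t)]
  [-t*exp(-t), -t*exp(-t) + exp(-t), -t^2*exp(-t)/2]
  [0, 0, exp(-t)]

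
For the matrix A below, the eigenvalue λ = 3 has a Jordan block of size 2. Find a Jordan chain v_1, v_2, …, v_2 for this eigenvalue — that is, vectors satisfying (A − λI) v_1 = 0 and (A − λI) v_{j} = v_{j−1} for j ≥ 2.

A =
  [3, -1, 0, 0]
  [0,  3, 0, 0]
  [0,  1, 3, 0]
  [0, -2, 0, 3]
A Jordan chain for λ = 3 of length 2:
v_1 = (-1, 0, 1, -2)ᵀ
v_2 = (0, 1, 0, 0)ᵀ

Let N = A − (3)·I. We want v_2 with N^2 v_2 = 0 but N^1 v_2 ≠ 0; then v_{j-1} := N · v_j for j = 2, …, 2.

Pick v_2 = (0, 1, 0, 0)ᵀ.
Then v_1 = N · v_2 = (-1, 0, 1, -2)ᵀ.

Sanity check: (A − (3)·I) v_1 = (0, 0, 0, 0)ᵀ = 0. ✓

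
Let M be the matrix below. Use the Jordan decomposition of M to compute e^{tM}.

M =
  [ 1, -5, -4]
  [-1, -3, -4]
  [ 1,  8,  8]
e^{tM} =
  [t^2*exp(2*t) - t*exp(2*t) + exp(2*t), -t^2*exp(2*t) - 5*t*exp(2*t), -4*t*exp(2*t)]
  [t^2*exp(2*t) - t*exp(2*t), -t^2*exp(2*t) - 5*t*exp(2*t) + exp(2*t), -4*t*exp(2*t)]
  [-3*t^2*exp(2*t)/2 + t*exp(2*t), 3*t^2*exp(2*t)/2 + 8*t*exp(2*t), 6*t*exp(2*t) + exp(2*t)]

Strategy: write M = P · J · P⁻¹ where J is a Jordan canonical form, so e^{tM} = P · e^{tJ} · P⁻¹, and e^{tJ} can be computed block-by-block.

M has Jordan form
J =
  [2, 1, 0]
  [0, 2, 1]
  [0, 0, 2]
(up to reordering of blocks).

Per-block formulas:
  For a 3×3 Jordan block J_3(2): exp(t · J_3(2)) = e^(2t)·(I + t·N + (t^2/2)·N^2), where N is the 3×3 nilpotent shift.

After assembling e^{tJ} and conjugating by P, we get:

e^{tM} =
  [t^2*exp(2*t) - t*exp(2*t) + exp(2*t), -t^2*exp(2*t) - 5*t*exp(2*t), -4*t*exp(2*t)]
  [t^2*exp(2*t) - t*exp(2*t), -t^2*exp(2*t) - 5*t*exp(2*t) + exp(2*t), -4*t*exp(2*t)]
  [-3*t^2*exp(2*t)/2 + t*exp(2*t), 3*t^2*exp(2*t)/2 + 8*t*exp(2*t), 6*t*exp(2*t) + exp(2*t)]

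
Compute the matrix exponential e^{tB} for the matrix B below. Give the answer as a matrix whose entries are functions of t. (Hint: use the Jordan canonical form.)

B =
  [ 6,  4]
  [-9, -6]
e^{tB} =
  [6*t + 1, 4*t]
  [-9*t, 1 - 6*t]

Strategy: write B = P · J · P⁻¹ where J is a Jordan canonical form, so e^{tB} = P · e^{tJ} · P⁻¹, and e^{tJ} can be computed block-by-block.

B has Jordan form
J =
  [0, 1]
  [0, 0]
(up to reordering of blocks).

Per-block formulas:
  For a 2×2 Jordan block J_2(0): exp(t · J_2(0)) = e^(0t)·(I + t·N), where N is the 2×2 nilpotent shift.

After assembling e^{tJ} and conjugating by P, we get:

e^{tB} =
  [6*t + 1, 4*t]
  [-9*t, 1 - 6*t]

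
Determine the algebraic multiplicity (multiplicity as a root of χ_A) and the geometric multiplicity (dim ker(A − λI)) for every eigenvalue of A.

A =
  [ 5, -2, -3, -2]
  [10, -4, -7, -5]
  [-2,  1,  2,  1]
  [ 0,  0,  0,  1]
λ = 1: alg = 4, geom = 2

Step 1 — factor the characteristic polynomial to read off the algebraic multiplicities:
  χ_A(x) = (x - 1)^4

Step 2 — compute geometric multiplicities via the rank-nullity identity g(λ) = n − rank(A − λI):
  rank(A − (1)·I) = 2, so dim ker(A − (1)·I) = n − 2 = 2

Summary:
  λ = 1: algebraic multiplicity = 4, geometric multiplicity = 2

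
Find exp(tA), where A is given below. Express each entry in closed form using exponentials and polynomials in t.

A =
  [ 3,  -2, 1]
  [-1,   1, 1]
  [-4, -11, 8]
e^{tA} =
  [-t^2*exp(4*t)/2 - t*exp(4*t) + exp(4*t), -3*t^2*exp(4*t)/2 - 2*t*exp(4*t), t^2*exp(4*t)/2 + t*exp(4*t)]
  [-t*exp(4*t), -3*t*exp(4*t) + exp(4*t), t*exp(4*t)]
  [-t^2*exp(4*t)/2 - 4*t*exp(4*t), -3*t^2*exp(4*t)/2 - 11*t*exp(4*t), t^2*exp(4*t)/2 + 4*t*exp(4*t) + exp(4*t)]

Strategy: write A = P · J · P⁻¹ where J is a Jordan canonical form, so e^{tA} = P · e^{tJ} · P⁻¹, and e^{tJ} can be computed block-by-block.

A has Jordan form
J =
  [4, 1, 0]
  [0, 4, 1]
  [0, 0, 4]
(up to reordering of blocks).

Per-block formulas:
  For a 3×3 Jordan block J_3(4): exp(t · J_3(4)) = e^(4t)·(I + t·N + (t^2/2)·N^2), where N is the 3×3 nilpotent shift.

After assembling e^{tJ} and conjugating by P, we get:

e^{tA} =
  [-t^2*exp(4*t)/2 - t*exp(4*t) + exp(4*t), -3*t^2*exp(4*t)/2 - 2*t*exp(4*t), t^2*exp(4*t)/2 + t*exp(4*t)]
  [-t*exp(4*t), -3*t*exp(4*t) + exp(4*t), t*exp(4*t)]
  [-t^2*exp(4*t)/2 - 4*t*exp(4*t), -3*t^2*exp(4*t)/2 - 11*t*exp(4*t), t^2*exp(4*t)/2 + 4*t*exp(4*t) + exp(4*t)]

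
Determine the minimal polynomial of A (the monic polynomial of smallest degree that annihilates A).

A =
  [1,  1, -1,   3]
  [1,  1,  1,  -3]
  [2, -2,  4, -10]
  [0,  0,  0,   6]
x^3 - 10*x^2 + 28*x - 24

The characteristic polynomial is χ_A(x) = (x - 6)*(x - 2)^3, so the eigenvalues are known. The minimal polynomial is
  m_A(x) = Π_λ (x − λ)^{k_λ}
where k_λ is the size of the *largest* Jordan block for λ (equivalently, the smallest k with (A − λI)^k v = 0 for every generalised eigenvector v of λ).

  λ = 2: largest Jordan block has size 2, contributing (x − 2)^2
  λ = 6: largest Jordan block has size 1, contributing (x − 6)

So m_A(x) = (x - 6)*(x - 2)^2 = x^3 - 10*x^2 + 28*x - 24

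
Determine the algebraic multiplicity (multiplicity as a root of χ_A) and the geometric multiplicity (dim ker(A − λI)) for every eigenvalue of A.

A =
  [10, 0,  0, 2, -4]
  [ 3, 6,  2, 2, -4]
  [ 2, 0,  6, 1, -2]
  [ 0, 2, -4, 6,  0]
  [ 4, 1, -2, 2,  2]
λ = 6: alg = 5, geom = 2

Step 1 — factor the characteristic polynomial to read off the algebraic multiplicities:
  χ_A(x) = (x - 6)^5

Step 2 — compute geometric multiplicities via the rank-nullity identity g(λ) = n − rank(A − λI):
  rank(A − (6)·I) = 3, so dim ker(A − (6)·I) = n − 3 = 2

Summary:
  λ = 6: algebraic multiplicity = 5, geometric multiplicity = 2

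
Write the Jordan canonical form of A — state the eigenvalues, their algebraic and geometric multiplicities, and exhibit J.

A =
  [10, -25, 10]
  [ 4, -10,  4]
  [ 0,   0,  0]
J_2(0) ⊕ J_1(0)

The characteristic polynomial is
  det(x·I − A) = x^3

Eigenvalues and multiplicities (the geometric multiplicity of λ is n − rank(A − λI), which equals the number of Jordan blocks for λ):
  λ = 0: algebraic multiplicity = 3, geometric multiplicity = 2

Determining the block sizes for each eigenvalue:
  λ = 0: 2 blocks summing to 3 forces exactly one block of size 2 and the rest size 1 → block sizes [2, 1]

Assembling the blocks gives a Jordan form
J =
  [0, 1, 0]
  [0, 0, 0]
  [0, 0, 0]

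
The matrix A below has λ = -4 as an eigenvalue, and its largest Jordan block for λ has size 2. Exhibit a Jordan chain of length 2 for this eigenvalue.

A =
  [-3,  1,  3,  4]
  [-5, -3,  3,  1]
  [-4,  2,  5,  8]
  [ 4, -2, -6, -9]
A Jordan chain for λ = -4 of length 2:
v_1 = (1, 1, 2, -2)ᵀ
v_2 = (0, 1, 0, 0)ᵀ

Let N = A − (-4)·I. We want v_2 with N^2 v_2 = 0 but N^1 v_2 ≠ 0; then v_{j-1} := N · v_j for j = 2, …, 2.

Pick v_2 = (0, 1, 0, 0)ᵀ.
Then v_1 = N · v_2 = (1, 1, 2, -2)ᵀ.

Sanity check: (A − (-4)·I) v_1 = (0, 0, 0, 0)ᵀ = 0. ✓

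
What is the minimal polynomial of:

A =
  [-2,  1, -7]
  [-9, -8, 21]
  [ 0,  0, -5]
x^2 + 10*x + 25

The characteristic polynomial is χ_A(x) = (x + 5)^3, so the eigenvalues are known. The minimal polynomial is
  m_A(x) = Π_λ (x − λ)^{k_λ}
where k_λ is the size of the *largest* Jordan block for λ (equivalently, the smallest k with (A − λI)^k v = 0 for every generalised eigenvector v of λ).

  λ = -5: largest Jordan block has size 2, contributing (x + 5)^2

So m_A(x) = (x + 5)^2 = x^2 + 10*x + 25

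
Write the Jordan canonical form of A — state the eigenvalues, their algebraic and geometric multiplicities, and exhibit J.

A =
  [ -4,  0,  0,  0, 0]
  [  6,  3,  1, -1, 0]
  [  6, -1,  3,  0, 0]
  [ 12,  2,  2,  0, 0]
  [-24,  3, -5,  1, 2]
J_1(-4) ⊕ J_3(2) ⊕ J_1(2)

The characteristic polynomial is
  det(x·I − A) = x^5 - 4*x^4 - 8*x^3 + 64*x^2 - 112*x + 64 = (x - 2)^4*(x + 4)

Eigenvalues and multiplicities (the geometric multiplicity of λ is n − rank(A − λI), which equals the number of Jordan blocks for λ):
  λ = -4: algebraic multiplicity = 1, geometric multiplicity = 1
  λ = 2: algebraic multiplicity = 4, geometric multiplicity = 2

Determining the block sizes for each eigenvalue:
  λ = -4: one block (gm = 1), so the single block has size am = 1 → block sizes [1]
  λ = 2: with am = 4 and gm = 2, the partition is not yet determined (e.g. several partitions of 4 into 2 parts exist). Let N = A − (2)·I. Computing rank(N^1) = 3, rank(N^2) = 2, rank(N^3) = 1; the number of blocks of size ≥ j is rank(N^{j−1}) − rank(N^j), giving [2, 1, 1]. So we have 1 block(s) of size 3, 1 block(s) of size 1 → block sizes [3, 1]

Assembling the blocks gives a Jordan form
J =
  [-4, 0, 0, 0, 0]
  [ 0, 2, 1, 0, 0]
  [ 0, 0, 2, 1, 0]
  [ 0, 0, 0, 2, 0]
  [ 0, 0, 0, 0, 2]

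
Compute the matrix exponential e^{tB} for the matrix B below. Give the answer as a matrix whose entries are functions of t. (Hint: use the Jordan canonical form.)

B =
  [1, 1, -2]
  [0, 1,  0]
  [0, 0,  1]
e^{tB} =
  [exp(t), t*exp(t), -2*t*exp(t)]
  [0, exp(t), 0]
  [0, 0, exp(t)]

Strategy: write B = P · J · P⁻¹ where J is a Jordan canonical form, so e^{tB} = P · e^{tJ} · P⁻¹, and e^{tJ} can be computed block-by-block.

B has Jordan form
J =
  [1, 1, 0]
  [0, 1, 0]
  [0, 0, 1]
(up to reordering of blocks).

Per-block formulas:
  For a 2×2 Jordan block J_2(1): exp(t · J_2(1)) = e^(1t)·(I + t·N), where N is the 2×2 nilpotent shift.
  For a 1×1 block at λ = 1: exp(t · [1]) = [e^(1t)].

After assembling e^{tJ} and conjugating by P, we get:

e^{tB} =
  [exp(t), t*exp(t), -2*t*exp(t)]
  [0, exp(t), 0]
  [0, 0, exp(t)]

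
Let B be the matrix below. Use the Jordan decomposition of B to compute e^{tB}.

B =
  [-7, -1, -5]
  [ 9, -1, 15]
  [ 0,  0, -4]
e^{tB} =
  [-3*t*exp(-4*t) + exp(-4*t), -t*exp(-4*t), -5*t*exp(-4*t)]
  [9*t*exp(-4*t), 3*t*exp(-4*t) + exp(-4*t), 15*t*exp(-4*t)]
  [0, 0, exp(-4*t)]

Strategy: write B = P · J · P⁻¹ where J is a Jordan canonical form, so e^{tB} = P · e^{tJ} · P⁻¹, and e^{tJ} can be computed block-by-block.

B has Jordan form
J =
  [-4,  1,  0]
  [ 0, -4,  0]
  [ 0,  0, -4]
(up to reordering of blocks).

Per-block formulas:
  For a 1×1 block at λ = -4: exp(t · [-4]) = [e^(-4t)].
  For a 2×2 Jordan block J_2(-4): exp(t · J_2(-4)) = e^(-4t)·(I + t·N), where N is the 2×2 nilpotent shift.

After assembling e^{tJ} and conjugating by P, we get:

e^{tB} =
  [-3*t*exp(-4*t) + exp(-4*t), -t*exp(-4*t), -5*t*exp(-4*t)]
  [9*t*exp(-4*t), 3*t*exp(-4*t) + exp(-4*t), 15*t*exp(-4*t)]
  [0, 0, exp(-4*t)]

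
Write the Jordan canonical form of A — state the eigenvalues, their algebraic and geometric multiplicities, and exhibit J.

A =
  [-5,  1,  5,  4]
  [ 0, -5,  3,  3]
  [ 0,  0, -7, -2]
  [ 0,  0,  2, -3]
J_3(-5) ⊕ J_1(-5)

The characteristic polynomial is
  det(x·I − A) = x^4 + 20*x^3 + 150*x^2 + 500*x + 625 = (x + 5)^4

Eigenvalues and multiplicities (the geometric multiplicity of λ is n − rank(A − λI), which equals the number of Jordan blocks for λ):
  λ = -5: algebraic multiplicity = 4, geometric multiplicity = 2

Determining the block sizes for each eigenvalue:
  λ = -5: with am = 4 and gm = 2, the partition is not yet determined (e.g. several partitions of 4 into 2 parts exist). Let N = A − (-5)·I. Computing rank(N^1) = 2, rank(N^2) = 1, rank(N^3) = 0; the number of blocks of size ≥ j is rank(N^{j−1}) − rank(N^j), giving [2, 1, 1]. So we have 1 block(s) of size 3, 1 block(s) of size 1 → block sizes [3, 1]

Assembling the blocks gives a Jordan form
J =
  [-5,  1,  0,  0]
  [ 0, -5,  1,  0]
  [ 0,  0, -5,  0]
  [ 0,  0,  0, -5]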